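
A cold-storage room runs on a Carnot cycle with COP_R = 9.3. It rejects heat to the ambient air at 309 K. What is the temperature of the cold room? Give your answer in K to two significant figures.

For a Carnot refrigerator COP_R = T_C/(T_H − T_C), so T_C = COP·T_H/(1 + COP).
With T_H = 309.00 K, T_C = 9.3 × 309.00/10.30 = 279.00 K.

280 K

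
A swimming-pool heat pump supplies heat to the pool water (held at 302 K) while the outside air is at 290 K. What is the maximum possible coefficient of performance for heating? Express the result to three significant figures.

25.2

The reservoir spacing is ΔT = 302 − 290 = 12.00 K.
For a reversible cycle, COP_Carnot = T_H/ΔT = 302.00/12.00 = 25.17.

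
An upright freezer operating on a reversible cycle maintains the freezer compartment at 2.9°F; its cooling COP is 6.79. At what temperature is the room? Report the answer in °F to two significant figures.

COP_R = T_C/(T_H − T_C) gives T_H − T_C = T_C/COP.
With T_C = 256.98 K, T_H = 256.98 × (1 + 1/6.79) = 294.83 K.
Converting, 294.83 K = 71.03°F.

71 °F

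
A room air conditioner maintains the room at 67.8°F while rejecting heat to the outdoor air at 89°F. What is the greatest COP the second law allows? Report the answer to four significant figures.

In absolute terms T_C = 293.04 K and T_H = 304.82 K, so ΔT = 11.78 K.
For a reversible cycle, COP_Carnot = T_C/ΔT = 293.04/11.78 = 24.88.

24.88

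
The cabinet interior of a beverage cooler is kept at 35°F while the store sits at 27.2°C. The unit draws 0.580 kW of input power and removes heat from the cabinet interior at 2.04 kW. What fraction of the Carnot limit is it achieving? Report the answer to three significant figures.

0.327

COP_actual = Q̇_C/Ẇ = 2.040/0.5800 = 3.517.
In absolute terms T_C = 274.82 K and T_H = 300.35 K, so ΔT = 25.53 K.
COP_Carnot = T_C/ΔT = 274.82/25.53 = 10.76.
η_II = COP_actual/COP_Carnot = 3.517/10.76 = 0.3268.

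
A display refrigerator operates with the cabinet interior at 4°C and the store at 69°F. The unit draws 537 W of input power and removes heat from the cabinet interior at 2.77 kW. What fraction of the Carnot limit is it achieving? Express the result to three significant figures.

0.308

Converting, Q̇_C = 2.770 kW = 2770 W, so COP_actual = Q̇_C/Ẇ = 2770/537.0 = 5.158.
In absolute terms T_C = 277.15 K and T_H = 293.71 K, so ΔT = 16.56 K.
COP_Carnot = T_C/ΔT = 277.15/16.56 = 16.74.
η_II = COP_actual/COP_Carnot = 5.158/16.74 = 0.3081.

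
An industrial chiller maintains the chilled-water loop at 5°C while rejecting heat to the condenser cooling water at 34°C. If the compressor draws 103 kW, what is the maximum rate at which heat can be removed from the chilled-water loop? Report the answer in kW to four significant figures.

In absolute terms T_C = 278.15 K and T_H = 307.15 K, so ΔT = 29.00 K.
COP_Carnot = T_C/ΔT = 278.15/29.00 = 9.591.
Q̇_max = COP_Carnot × Ẇ = 9.591 × 103.0 kW = 987.9 kW.

987.9 kW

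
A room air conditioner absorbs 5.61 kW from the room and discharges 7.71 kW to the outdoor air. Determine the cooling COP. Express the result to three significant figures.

2.67

The first law gives Q̇_H = Q̇_C + Ẇ, so the three rates are Q̇_C = 5.610, Q̇_H = 7.710, Ẇ = 2.100 kW.
COP_R = Q̇_C/Ẇ = 5.610/2.100 = 2.671.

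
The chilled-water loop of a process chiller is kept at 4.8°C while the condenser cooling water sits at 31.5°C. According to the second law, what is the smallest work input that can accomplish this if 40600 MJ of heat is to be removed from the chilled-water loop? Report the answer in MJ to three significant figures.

3900 MJ

In absolute terms T_C = 277.95 K and T_H = 304.65 K, so ΔT = 26.70 K.
The reversible limit is COP_R = T_C/ΔT = 10.41, so W_min = Q_C/COP = Q_C·ΔT/T_C.
W_min = 40600 × 26.70/277.95 = 3900 MJ.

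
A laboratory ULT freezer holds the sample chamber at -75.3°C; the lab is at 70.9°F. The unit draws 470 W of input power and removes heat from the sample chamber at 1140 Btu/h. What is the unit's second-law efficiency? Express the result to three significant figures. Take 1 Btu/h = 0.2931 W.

Converting, Q̇_C = 1140 Btu/h = 334.1 W, so COP_actual = Q̇_C/Ẇ = 334.1/470.0 = 0.7109.
In absolute terms T_C = 197.85 K and T_H = 294.76 K, so ΔT = 96.91 K.
COP_Carnot = T_C/ΔT = 197.85/96.91 = 2.042.
η_II = COP_actual/COP_Carnot = 0.7109/2.042 = 0.3482.

0.348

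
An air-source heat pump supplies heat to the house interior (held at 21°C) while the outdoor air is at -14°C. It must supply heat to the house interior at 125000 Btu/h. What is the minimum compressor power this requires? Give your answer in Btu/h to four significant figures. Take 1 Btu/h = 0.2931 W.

In absolute terms T_C = 259.15 K and T_H = 294.15 K, so ΔT = 35.00 K.
COP_Carnot = T_H/ΔT = 294.15/35.00 = 8.404.
Ẇ_min = Q̇/COP_Carnot = 125000/8.404 = 14870 Btu/h.

14870 Btu/h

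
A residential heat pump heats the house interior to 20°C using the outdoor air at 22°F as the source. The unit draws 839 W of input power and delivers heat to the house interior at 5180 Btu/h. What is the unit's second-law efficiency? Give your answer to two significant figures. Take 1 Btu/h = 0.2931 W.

0.16

Converting, Q̇_H = 5180 Btu/h = 1518 W, so COP_actual = Q̇_H/Ẇ = 1518/839.0 = 1.810.
In absolute terms T_C = 267.59 K and T_H = 293.15 K, so ΔT = 25.56 K.
COP_Carnot = T_H/ΔT = 293.15/25.56 = 11.47.
η_II = COP_actual/COP_Carnot = 1.810/11.47 = 0.1578.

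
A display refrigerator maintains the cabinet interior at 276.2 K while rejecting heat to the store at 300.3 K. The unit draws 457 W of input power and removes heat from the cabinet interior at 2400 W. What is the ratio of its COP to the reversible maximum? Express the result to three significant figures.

COP_actual = Q̇_C/Ẇ = 2400/457.0 = 5.252.
The reservoir spacing is ΔT = 300.3 − 276.2 = 24.10 K.
COP_Carnot = T_C/ΔT = 276.20/24.10 = 11.46.
η_II = COP_actual/COP_Carnot = 5.252/11.46 = 0.4582.

0.458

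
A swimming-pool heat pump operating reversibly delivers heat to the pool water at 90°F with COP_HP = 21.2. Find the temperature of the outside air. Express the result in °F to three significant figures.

64.1 °F

COP_HP = T_H/(T_H − T_C) gives T_H − T_C = T_H/COP.
With T_H = 305.37 K, T_C = 305.37 × (1 − 1/21.2) = 290.97 K.
Converting, 290.97 K = 64.07°F.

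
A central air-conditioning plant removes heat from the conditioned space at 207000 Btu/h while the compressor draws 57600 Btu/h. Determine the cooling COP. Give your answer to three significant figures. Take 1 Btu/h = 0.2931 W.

The first law gives Q̇_H = Q̇_C + Ẇ, so the three rates are Q̇_C = 207000, Q̇_H = 264600, Ẇ = 57600 Btu/h.
COP_R = Q̇_C/Ẇ = 207000/57600 = 3.594.

3.59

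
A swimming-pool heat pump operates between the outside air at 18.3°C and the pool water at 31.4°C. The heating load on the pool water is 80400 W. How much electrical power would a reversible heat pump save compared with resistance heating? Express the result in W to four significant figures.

In absolute terms T_C = 291.45 K and T_H = 304.55 K, so ΔT = 13.10 K.
COP_Carnot = T_H/ΔT = 304.55/13.10 = 23.25.
Resistance heating needs Ẇ_res = Q̇_H = 80400 W; the reversible heat pump needs only Ẇ_hp = Q̇_H/COP = 3458 W.
Saving = 80400 − 3458 = 76940 W.

76940 W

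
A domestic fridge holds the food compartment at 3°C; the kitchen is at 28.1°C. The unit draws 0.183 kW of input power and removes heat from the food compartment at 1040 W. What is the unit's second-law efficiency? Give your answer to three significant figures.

0.517

Converting, Q̇_C = 1040 W = 1.040 kW, so COP_actual = Q̇_C/Ẇ = 1.040/0.1830 = 5.683.
In absolute terms T_C = 276.15 K and T_H = 301.25 K, so ΔT = 25.10 K.
COP_Carnot = T_C/ΔT = 276.15/25.10 = 11.00.
η_II = COP_actual/COP_Carnot = 5.683/11.00 = 0.5165.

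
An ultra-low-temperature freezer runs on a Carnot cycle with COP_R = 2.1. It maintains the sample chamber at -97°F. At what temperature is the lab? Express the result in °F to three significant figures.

COP_R = T_C/(T_H − T_C) gives T_H − T_C = T_C/COP.
With T_C = 201.48 K, T_H = 201.48 × (1 + 1/2.1) = 297.43 K.
Converting, 297.43 K = 75.70°F.

75.7 °F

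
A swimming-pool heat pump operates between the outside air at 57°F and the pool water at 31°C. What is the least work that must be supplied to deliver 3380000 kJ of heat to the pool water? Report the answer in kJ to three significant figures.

190000 kJ

In absolute terms T_C = 287.04 K and T_H = 304.15 K, so ΔT = 17.11 K.
The reversible limit is COP_HP = T_H/ΔT = 17.78, so W_min = Q_H/COP = Q_H·ΔT/T_H.
W_min = 3380000 × 17.11/304.15 = 190200 kJ.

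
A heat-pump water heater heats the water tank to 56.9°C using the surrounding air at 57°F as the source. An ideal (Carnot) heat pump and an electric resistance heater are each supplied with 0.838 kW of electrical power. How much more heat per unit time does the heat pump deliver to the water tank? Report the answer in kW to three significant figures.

5.59 kW

In absolute terms T_C = 287.04 K and T_H = 330.05 K, so ΔT = 43.01 K.
COP_Carnot = T_H/ΔT = 330.05/43.01 = 7.674.
The heat pump delivers Q̇_H = COP × Ẇ = 6.430 kW; the resistance heater delivers Ẇ = 0.8380 kW.
Extra = (COP − 1)·Ẇ = 5.592 kW.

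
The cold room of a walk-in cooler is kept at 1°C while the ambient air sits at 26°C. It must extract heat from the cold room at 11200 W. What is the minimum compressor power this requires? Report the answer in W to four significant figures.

1021 W

In absolute terms T_C = 274.15 K and T_H = 299.15 K, so ΔT = 25.00 K.
COP_Carnot = T_C/ΔT = 274.15/25.00 = 10.97.
Ẇ_min = Q̇/COP_Carnot = 11200/10.97 = 1021 W.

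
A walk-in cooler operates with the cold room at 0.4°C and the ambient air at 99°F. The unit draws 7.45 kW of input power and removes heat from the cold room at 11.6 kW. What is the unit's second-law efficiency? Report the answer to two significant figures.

COP_actual = Q̇_C/Ẇ = 11.60/7.450 = 1.557.
In absolute terms T_C = 273.55 K and T_H = 310.37 K, so ΔT = 36.82 K.
COP_Carnot = T_C/ΔT = 273.55/36.82 = 7.429.
η_II = COP_actual/COP_Carnot = 1.557/7.429 = 0.2096.

0.21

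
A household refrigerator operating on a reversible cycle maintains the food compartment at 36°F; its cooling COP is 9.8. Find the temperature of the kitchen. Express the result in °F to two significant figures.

87 °F

COP_R = T_C/(T_H − T_C) gives T_H − T_C = T_C/COP.
With T_C = 275.37 K, T_H = 275.37 × (1 + 1/9.8) = 303.47 K.
Converting, 303.47 K = 86.58°F.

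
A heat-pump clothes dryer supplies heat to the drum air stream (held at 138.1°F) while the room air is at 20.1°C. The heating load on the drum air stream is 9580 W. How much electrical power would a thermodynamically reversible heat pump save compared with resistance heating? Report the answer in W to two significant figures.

In absolute terms T_C = 293.25 K and T_H = 332.09 K, so ΔT = 38.84 K.
COP_Carnot = T_H/ΔT = 332.09/38.84 = 8.549.
Resistance heating needs Ẇ_res = Q̇_H = 9580 W; the reversible heat pump needs only Ẇ_hp = Q̇_H/COP = 1121 W.
Saving = 9580 − 1121 = 8459 W.

8500 W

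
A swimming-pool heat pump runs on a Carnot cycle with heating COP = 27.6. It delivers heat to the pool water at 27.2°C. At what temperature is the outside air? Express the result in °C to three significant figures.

16.3 °C

COP_HP = T_H/(T_H − T_C) gives T_H − T_C = T_H/COP.
With T_H = 300.35 K, T_C = 300.35 × (1 − 1/27.6) = 289.47 K.
Converting, 289.47 K = 16.32°C.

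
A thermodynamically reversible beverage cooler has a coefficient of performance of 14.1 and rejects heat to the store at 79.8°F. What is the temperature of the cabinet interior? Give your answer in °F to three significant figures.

44.1 °F

For a Carnot refrigerator COP_R = T_C/(T_H − T_C), so T_C = COP·T_H/(1 + COP).
With T_H = 299.71 K, T_C = 14.1 × 299.71/15.10 = 279.86 K.
Converting, 279.86 K = 44.07°F.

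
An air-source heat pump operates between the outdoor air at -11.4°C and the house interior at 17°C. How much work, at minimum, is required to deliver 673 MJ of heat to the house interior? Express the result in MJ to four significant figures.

65.87 MJ

In absolute terms T_C = 261.75 K and T_H = 290.15 K, so ΔT = 28.40 K.
The reversible limit is COP_HP = T_H/ΔT = 10.22, so W_min = Q_H/COP = Q_H·ΔT/T_H.
W_min = 673.0 × 28.40/290.15 = 65.87 MJ.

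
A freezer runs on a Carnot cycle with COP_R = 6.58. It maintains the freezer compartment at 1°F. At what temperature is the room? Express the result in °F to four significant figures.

COP_R = T_C/(T_H − T_C) gives T_H − T_C = T_C/COP.
With T_C = 255.93 K, T_H = 255.93 × (1 + 1/6.58) = 294.82 K.
Converting, 294.82 K = 71.01°F.

71.01 °F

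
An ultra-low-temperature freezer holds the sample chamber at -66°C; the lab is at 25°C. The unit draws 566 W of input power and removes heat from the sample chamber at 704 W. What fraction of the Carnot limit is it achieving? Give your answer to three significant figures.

0.546

COP_actual = Q̇_C/Ẇ = 704.0/566.0 = 1.244.
In absolute terms T_C = 207.15 K and T_H = 298.15 K, so ΔT = 91.00 K.
COP_Carnot = T_C/ΔT = 207.15/91.00 = 2.276.
η_II = COP_actual/COP_Carnot = 1.244/2.276 = 0.5464.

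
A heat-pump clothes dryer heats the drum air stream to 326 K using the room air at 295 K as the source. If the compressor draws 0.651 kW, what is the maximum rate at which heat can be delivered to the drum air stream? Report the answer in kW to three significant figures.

The reservoir spacing is ΔT = 326 − 295 = 31.00 K.
COP_Carnot = T_H/ΔT = 326.00/31.00 = 10.52.
Q̇_max = COP_Carnot × Ẇ = 10.52 × 0.6510 kW = 6.846 kW.

6.85 kW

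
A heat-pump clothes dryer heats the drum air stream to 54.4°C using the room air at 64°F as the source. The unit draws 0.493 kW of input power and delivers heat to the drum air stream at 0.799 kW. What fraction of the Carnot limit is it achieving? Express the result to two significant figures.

COP_actual = Q̇_H/Ẇ = 0.7990/0.4930 = 1.621.
In absolute terms T_C = 290.93 K and T_H = 327.55 K, so ΔT = 36.62 K.
COP_Carnot = T_H/ΔT = 327.55/36.62 = 8.944.
η_II = COP_actual/COP_Carnot = 1.621/8.944 = 0.1812.

0.18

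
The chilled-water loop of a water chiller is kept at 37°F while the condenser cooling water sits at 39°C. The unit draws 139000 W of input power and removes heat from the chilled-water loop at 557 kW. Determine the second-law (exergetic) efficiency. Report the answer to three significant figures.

0.526

Converting, Q̇_C = 557.0 kW = 557000 W, so COP_actual = Q̇_C/Ẇ = 557000/139000 = 4.007.
In absolute terms T_C = 275.93 K and T_H = 312.15 K, so ΔT = 36.22 K.
COP_Carnot = T_C/ΔT = 275.93/36.22 = 7.618.
η_II = COP_actual/COP_Carnot = 4.007/7.618 = 0.5260.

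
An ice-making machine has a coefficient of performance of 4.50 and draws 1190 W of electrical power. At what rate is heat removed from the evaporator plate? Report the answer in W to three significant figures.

Q̇_C = COP × Ẇ = 4.50 × 1190 = 5355 W.

5360 W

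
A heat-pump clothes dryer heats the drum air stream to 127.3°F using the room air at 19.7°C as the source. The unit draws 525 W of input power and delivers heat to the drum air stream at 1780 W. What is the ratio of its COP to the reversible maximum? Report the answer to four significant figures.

COP_actual = Q̇_H/Ẇ = 1780/525.0 = 3.390.
In absolute terms T_C = 292.85 K and T_H = 326.09 K, so ΔT = 33.24 K.
COP_Carnot = T_H/ΔT = 326.09/33.24 = 9.809.
η_II = COP_actual/COP_Carnot = 3.390/9.809 = 0.3456.

0.3456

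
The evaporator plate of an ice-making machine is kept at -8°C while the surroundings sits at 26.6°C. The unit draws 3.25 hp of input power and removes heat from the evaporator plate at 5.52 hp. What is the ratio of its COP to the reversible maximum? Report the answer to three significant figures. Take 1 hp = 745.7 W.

COP_actual = Q̇_C/Ẇ = 5.520/3.250 = 1.698.
In absolute terms T_C = 265.15 K and T_H = 299.75 K, so ΔT = 34.60 K.
COP_Carnot = T_C/ΔT = 265.15/34.60 = 7.663.
η_II = COP_actual/COP_Carnot = 1.698/7.663 = 0.2216.

0.222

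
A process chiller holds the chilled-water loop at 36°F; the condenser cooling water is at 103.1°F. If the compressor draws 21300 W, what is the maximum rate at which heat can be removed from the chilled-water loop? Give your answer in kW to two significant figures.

160 kW

In absolute terms T_C = 275.37 K and T_H = 312.65 K, so ΔT = 37.28 K.
COP_Carnot = T_C/ΔT = 275.37/37.28 = 7.387.
Q̇_max = COP_Carnot × Ẇ = 7.387 × 21300 W = 157300 W = 157.3 kW.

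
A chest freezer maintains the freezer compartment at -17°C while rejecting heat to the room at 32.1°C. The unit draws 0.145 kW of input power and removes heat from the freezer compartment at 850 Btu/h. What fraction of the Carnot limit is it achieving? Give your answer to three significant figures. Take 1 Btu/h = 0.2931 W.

Converting, Q̇_C = 850.0 Btu/h = 0.2491 kW, so COP_actual = Q̇_C/Ẇ = 0.2491/0.1450 = 1.718.
In absolute terms T_C = 256.15 K and T_H = 305.25 K, so ΔT = 49.10 K.
COP_Carnot = T_C/ΔT = 256.15/49.10 = 5.217.
η_II = COP_actual/COP_Carnot = 1.718/5.217 = 0.3293.

0.329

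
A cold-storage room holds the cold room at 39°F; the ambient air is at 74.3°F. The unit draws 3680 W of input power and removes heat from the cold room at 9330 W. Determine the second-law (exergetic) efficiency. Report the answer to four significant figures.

0.1795

COP_actual = Q̇_C/Ẇ = 9330/3680 = 2.535.
In absolute terms T_C = 277.04 K and T_H = 296.65 K, so ΔT = 19.61 K.
COP_Carnot = T_C/ΔT = 277.04/19.61 = 14.13.
η_II = COP_actual/COP_Carnot = 2.535/14.13 = 0.1795.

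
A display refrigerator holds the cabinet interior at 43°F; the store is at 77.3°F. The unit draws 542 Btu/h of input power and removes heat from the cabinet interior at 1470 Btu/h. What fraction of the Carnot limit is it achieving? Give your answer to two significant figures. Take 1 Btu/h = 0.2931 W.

COP_actual = Q̇_C/Ẇ = 1470/542.0 = 2.712.
In absolute terms T_C = 279.26 K and T_H = 298.32 K, so ΔT = 19.06 K.
COP_Carnot = T_C/ΔT = 279.26/19.06 = 14.66.
η_II = COP_actual/COP_Carnot = 2.712/14.66 = 0.1851.

0.19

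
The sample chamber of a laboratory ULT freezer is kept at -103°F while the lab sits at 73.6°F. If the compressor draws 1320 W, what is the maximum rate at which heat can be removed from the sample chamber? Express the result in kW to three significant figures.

In absolute terms T_C = 198.15 K and T_H = 296.26 K, so ΔT = 98.11 K.
COP_Carnot = T_C/ΔT = 198.15/98.11 = 2.020.
Q̇_max = COP_Carnot × Ẇ = 2.020 × 1320 W = 2666 W = 2.666 kW.

2.67 kW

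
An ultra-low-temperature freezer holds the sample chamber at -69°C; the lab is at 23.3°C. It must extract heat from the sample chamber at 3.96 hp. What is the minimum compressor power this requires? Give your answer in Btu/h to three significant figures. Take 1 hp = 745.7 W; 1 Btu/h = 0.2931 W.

4560 Btu/h

In absolute terms T_C = 204.15 K and T_H = 296.45 K, so ΔT = 92.30 K.
COP_Carnot = T_C/ΔT = 204.15/92.30 = 2.212.
Ẇ_min = Q̇/COP_Carnot = 3.960/2.212 = 1.790 hp = 4555 Btu/h.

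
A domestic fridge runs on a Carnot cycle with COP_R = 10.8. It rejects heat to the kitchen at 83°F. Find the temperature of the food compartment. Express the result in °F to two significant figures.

For a Carnot refrigerator COP_R = T_C/(T_H − T_C), so T_C = COP·T_H/(1 + COP).
With T_H = 301.48 K, T_C = 10.8 × 301.48/11.80 = 275.93 K.
Converting, 275.93 K = 37.01°F.

37 °F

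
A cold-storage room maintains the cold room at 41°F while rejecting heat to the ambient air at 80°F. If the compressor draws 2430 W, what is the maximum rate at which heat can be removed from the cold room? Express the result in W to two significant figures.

31000 W

In absolute terms T_C = 278.15 K and T_H = 299.82 K, so ΔT = 21.67 K.
COP_Carnot = T_C/ΔT = 278.15/21.67 = 12.84.
Q̇_max = COP_Carnot × Ẇ = 12.84 × 2430 W = 31200 W.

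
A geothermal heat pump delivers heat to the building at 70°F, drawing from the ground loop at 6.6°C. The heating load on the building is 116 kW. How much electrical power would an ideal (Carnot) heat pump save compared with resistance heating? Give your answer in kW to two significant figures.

In absolute terms T_C = 279.75 K and T_H = 294.26 K, so ΔT = 14.51 K.
COP_Carnot = T_H/ΔT = 294.26/14.51 = 20.28.
Resistance heating needs Ẇ_res = Q̇_H = 116.0 kW; the reversible heat pump needs only Ẇ_hp = Q̇_H/COP = 5.720 kW.
Saving = 116.0 − 5.720 = 110.3 kW.

110 kW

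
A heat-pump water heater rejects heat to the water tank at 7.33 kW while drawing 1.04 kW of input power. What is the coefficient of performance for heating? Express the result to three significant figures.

7.05

The first law gives Q̇_H = Q̇_C + Ẇ, so the three rates are Q̇_C = 6.290, Q̇_H = 7.330, Ẇ = 1.040 kW.
COP_HP = Q̇_H/Ẇ = 7.330/1.040 = 7.048.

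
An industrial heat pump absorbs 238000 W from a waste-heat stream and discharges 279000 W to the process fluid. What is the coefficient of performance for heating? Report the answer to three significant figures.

6.80

The first law gives Q̇_H = Q̇_C + Ẇ, so the three rates are Q̇_C = 238000, Q̇_H = 279000, Ẇ = 41000 W.
COP_HP = Q̇_H/Ẇ = 279000/41000 = 6.805.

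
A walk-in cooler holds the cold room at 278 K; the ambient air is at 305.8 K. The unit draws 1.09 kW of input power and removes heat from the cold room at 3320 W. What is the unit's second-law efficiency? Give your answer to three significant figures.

0.305

Converting, Q̇_C = 3320 W = 3.320 kW, so COP_actual = Q̇_C/Ẇ = 3.320/1.090 = 3.046.
The reservoir spacing is ΔT = 305.8 − 278 = 27.80 K.
COP_Carnot = T_C/ΔT = 278.00/27.80 = 10.00.
η_II = COP_actual/COP_Carnot = 3.046/10.00 = 0.3046.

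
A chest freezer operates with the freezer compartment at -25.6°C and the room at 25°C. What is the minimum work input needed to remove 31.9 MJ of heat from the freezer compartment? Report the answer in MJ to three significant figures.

6.52 MJ

In absolute terms T_C = 247.55 K and T_H = 298.15 K, so ΔT = 50.60 K.
The reversible limit is COP_R = T_C/ΔT = 4.892, so W_min = Q_C/COP = Q_C·ΔT/T_C.
W_min = 31.90 × 50.60/247.55 = 6.520 MJ.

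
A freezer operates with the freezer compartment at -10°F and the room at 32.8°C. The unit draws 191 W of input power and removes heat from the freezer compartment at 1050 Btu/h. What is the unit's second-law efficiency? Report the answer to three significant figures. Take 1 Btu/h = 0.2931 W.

Converting, Q̇_C = 1050 Btu/h = 307.8 W, so COP_actual = Q̇_C/Ẇ = 307.8/191.0 = 1.611.
In absolute terms T_C = 249.82 K and T_H = 305.95 K, so ΔT = 56.13 K.
COP_Carnot = T_C/ΔT = 249.82/56.13 = 4.450.
η_II = COP_actual/COP_Carnot = 1.611/4.450 = 0.3621.

0.362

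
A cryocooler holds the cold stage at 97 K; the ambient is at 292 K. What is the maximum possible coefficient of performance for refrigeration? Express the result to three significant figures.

0.497

The reservoir spacing is ΔT = 292 − 97 = 195.0 K.
For a reversible cycle, COP_Carnot = T_C/ΔT = 97.00/195.0 = 0.4974.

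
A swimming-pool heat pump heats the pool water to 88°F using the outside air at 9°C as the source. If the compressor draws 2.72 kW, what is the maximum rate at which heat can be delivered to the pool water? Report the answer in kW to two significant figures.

In absolute terms T_C = 282.15 K and T_H = 304.26 K, so ΔT = 22.11 K.
COP_Carnot = T_H/ΔT = 304.26/22.11 = 13.76.
Q̇_max = COP_Carnot × Ẇ = 13.76 × 2.720 kW = 37.43 kW.

37 kW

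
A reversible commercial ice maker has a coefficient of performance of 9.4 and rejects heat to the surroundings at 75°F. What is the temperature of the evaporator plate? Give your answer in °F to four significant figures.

For a Carnot refrigerator COP_R = T_C/(T_H − T_C), so T_C = COP·T_H/(1 + COP).
With T_H = 297.04 K, T_C = 9.4 × 297.04/10.40 = 268.48 K.
Converting, 268.48 K = 23.59°F.

23.59 °F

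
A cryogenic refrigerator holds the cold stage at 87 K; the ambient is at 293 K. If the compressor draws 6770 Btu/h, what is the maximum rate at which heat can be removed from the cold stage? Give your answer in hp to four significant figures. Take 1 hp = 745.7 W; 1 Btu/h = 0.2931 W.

1.124 hp

The reservoir spacing is ΔT = 293 − 87 = 206.0 K.
COP_Carnot = T_C/ΔT = 87.00/206.0 = 0.4223.
Q̇_max = COP_Carnot × Ẇ = 0.4223 × 6770 Btu/h = 2859 Btu/h = 1.124 hp.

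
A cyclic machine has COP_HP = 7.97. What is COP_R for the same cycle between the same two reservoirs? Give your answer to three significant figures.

Since Q_H = Q_C + W for any cycle, COP_R = Q_C/W = Q_H/W − 1.
COP_R = 7.97 − 1 = 6.97.

6.97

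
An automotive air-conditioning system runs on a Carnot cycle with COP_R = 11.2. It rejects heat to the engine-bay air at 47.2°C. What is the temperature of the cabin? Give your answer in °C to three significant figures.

20.9 °C

For a Carnot refrigerator COP_R = T_C/(T_H − T_C), so T_C = COP·T_H/(1 + COP).
With T_H = 320.35 K, T_C = 11.2 × 320.35/12.20 = 294.09 K.
Converting, 294.09 K = 20.94°C.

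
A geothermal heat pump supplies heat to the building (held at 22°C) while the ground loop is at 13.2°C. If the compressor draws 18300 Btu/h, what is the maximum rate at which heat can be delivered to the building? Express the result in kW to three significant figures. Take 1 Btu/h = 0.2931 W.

180 kW

In absolute terms T_C = 286.35 K and T_H = 295.15 K, so ΔT = 8.800 K.
COP_Carnot = T_H/ΔT = 295.15/8.800 = 33.54.
Q̇_max = COP_Carnot × Ẇ = 33.54 × 18300 Btu/h = 613800 Btu/h = 179.9 kW.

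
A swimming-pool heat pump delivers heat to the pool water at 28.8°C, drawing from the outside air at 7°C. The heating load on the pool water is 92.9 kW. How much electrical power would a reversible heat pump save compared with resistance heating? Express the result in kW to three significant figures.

In absolute terms T_C = 280.15 K and T_H = 301.95 K, so ΔT = 21.80 K.
COP_Carnot = T_H/ΔT = 301.95/21.80 = 13.85.
Resistance heating needs Ẇ_res = Q̇_H = 92.90 kW; the reversible heat pump needs only Ẇ_hp = Q̇_H/COP = 6.707 kW.
Saving = 92.90 − 6.707 = 86.19 kW.

86.2 kW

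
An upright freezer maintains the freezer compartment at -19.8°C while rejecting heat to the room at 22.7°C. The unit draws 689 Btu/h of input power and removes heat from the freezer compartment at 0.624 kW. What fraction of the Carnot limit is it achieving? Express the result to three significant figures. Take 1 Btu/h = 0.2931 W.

Converting, Q̇_C = 0.6240 kW = 2129 Btu/h, so COP_actual = Q̇_C/Ẇ = 2129/689.0 = 3.090.
In absolute terms T_C = 253.35 K and T_H = 295.85 K, so ΔT = 42.50 K.
COP_Carnot = T_C/ΔT = 253.35/42.50 = 5.961.
η_II = COP_actual/COP_Carnot = 3.090/5.961 = 0.5183.

0.518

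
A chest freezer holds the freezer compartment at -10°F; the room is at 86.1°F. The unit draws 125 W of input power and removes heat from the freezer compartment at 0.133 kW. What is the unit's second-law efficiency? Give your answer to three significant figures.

Converting, Q̇_C = 0.1330 kW = 133.0 W, so COP_actual = Q̇_C/Ẇ = 133.0/125.0 = 1.064.
In absolute terms T_C = 249.82 K and T_H = 303.21 K, so ΔT = 53.39 K.
COP_Carnot = T_C/ΔT = 249.82/53.39 = 4.679.
η_II = COP_actual/COP_Carnot = 1.064/4.679 = 0.2274.

0.227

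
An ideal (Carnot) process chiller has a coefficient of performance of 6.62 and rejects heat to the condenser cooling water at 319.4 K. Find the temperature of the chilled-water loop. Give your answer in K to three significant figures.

277 K

For a Carnot refrigerator COP_R = T_C/(T_H − T_C), so T_C = COP·T_H/(1 + COP).
With T_H = 319.40 K, T_C = 6.62 × 319.40/7.620 = 277.48 K.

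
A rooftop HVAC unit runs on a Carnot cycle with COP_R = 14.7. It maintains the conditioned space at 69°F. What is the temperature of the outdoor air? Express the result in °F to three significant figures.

105 °F

COP_R = T_C/(T_H − T_C) gives T_H − T_C = T_C/COP.
With T_C = 293.71 K, T_H = 293.71 × (1 + 1/14.7) = 313.69 K.
Converting, 313.69 K = 104.96°F.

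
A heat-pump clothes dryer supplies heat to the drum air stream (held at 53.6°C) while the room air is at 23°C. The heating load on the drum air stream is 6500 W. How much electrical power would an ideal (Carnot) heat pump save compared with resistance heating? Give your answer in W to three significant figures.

5890 W

In absolute terms T_C = 296.15 K and T_H = 326.75 K, so ΔT = 30.60 K.
COP_Carnot = T_H/ΔT = 326.75/30.60 = 10.68.
Resistance heating needs Ẇ_res = Q̇_H = 6500 W; the reversible heat pump needs only Ẇ_hp = Q̇_H/COP = 608.7 W.
Saving = 6500 − 608.7 = 5891 W.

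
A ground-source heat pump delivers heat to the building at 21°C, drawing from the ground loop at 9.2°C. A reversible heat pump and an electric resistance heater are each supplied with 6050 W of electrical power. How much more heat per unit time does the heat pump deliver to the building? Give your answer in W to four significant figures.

144800 W

In absolute terms T_C = 282.35 K and T_H = 294.15 K, so ΔT = 11.80 K.
COP_Carnot = T_H/ΔT = 294.15/11.80 = 24.93.
The heat pump delivers Q̇_H = COP × Ẇ = 150800 W; the resistance heater delivers Ẇ = 6050 W.
Extra = (COP − 1)·Ẇ = 144800 W.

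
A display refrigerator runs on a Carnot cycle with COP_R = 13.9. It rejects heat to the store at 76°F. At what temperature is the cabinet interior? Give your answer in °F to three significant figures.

40.0 °F

For a Carnot refrigerator COP_R = T_C/(T_H − T_C), so T_C = COP·T_H/(1 + COP).
With T_H = 297.59 K, T_C = 13.9 × 297.59/14.90 = 277.62 K.
Converting, 277.62 K = 40.05°F.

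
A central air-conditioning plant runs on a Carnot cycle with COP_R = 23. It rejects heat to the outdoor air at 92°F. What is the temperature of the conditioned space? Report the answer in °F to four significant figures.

69.01 °F

For a Carnot refrigerator COP_R = T_C/(T_H − T_C), so T_C = COP·T_H/(1 + COP).
With T_H = 306.48 K, T_C = 23 × 306.48/24.00 = 293.71 K.
Converting, 293.71 K = 69.01°F.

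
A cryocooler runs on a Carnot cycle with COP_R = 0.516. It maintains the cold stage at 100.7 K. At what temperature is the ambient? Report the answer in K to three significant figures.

COP_R = T_C/(T_H − T_C) gives T_H − T_C = T_C/COP.
With T_C = 100.70 K, T_H = 100.70 × (1 + 1/0.516) = 295.86 K.

296 K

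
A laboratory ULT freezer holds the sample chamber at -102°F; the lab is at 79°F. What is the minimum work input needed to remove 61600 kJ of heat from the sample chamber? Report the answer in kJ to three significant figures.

In absolute terms T_C = 198.71 K and T_H = 299.26 K, so ΔT = 100.6 K.
The reversible limit is COP_R = T_C/ΔT = 1.976, so W_min = Q_C/COP = Q_C·ΔT/T_C.
W_min = 61600 × 100.6/198.71 = 31170 kJ.

31200 kJ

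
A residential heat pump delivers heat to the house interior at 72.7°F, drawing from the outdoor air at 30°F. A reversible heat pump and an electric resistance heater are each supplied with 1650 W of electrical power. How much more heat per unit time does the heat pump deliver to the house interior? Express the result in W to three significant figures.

18900 W

In absolute terms T_C = 272.04 K and T_H = 295.76 K, so ΔT = 23.72 K.
COP_Carnot = T_H/ΔT = 295.76/23.72 = 12.47.
The heat pump delivers Q̇_H = COP × Ẇ = 20570 W; the resistance heater delivers Ẇ = 1650 W.
Extra = (COP − 1)·Ẇ = 18920 W.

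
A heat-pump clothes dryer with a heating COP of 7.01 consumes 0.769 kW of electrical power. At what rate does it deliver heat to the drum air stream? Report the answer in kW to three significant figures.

Q̇_H = COP_HP × Ẇ = 7.01 × 0.7690 = 5.391 kW.

5.39 kW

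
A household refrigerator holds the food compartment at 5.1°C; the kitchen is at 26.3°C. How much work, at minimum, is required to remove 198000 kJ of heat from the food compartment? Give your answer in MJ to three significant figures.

15.1 MJ

In absolute terms T_C = 278.25 K and T_H = 299.45 K, so ΔT = 21.20 K.
The reversible limit is COP_R = T_C/ΔT = 13.13, so W_min = Q_C/COP = Q_C·ΔT/T_C.
W_min = 198000 × 21.20/278.25 = 15090 kJ = 15.09 MJ.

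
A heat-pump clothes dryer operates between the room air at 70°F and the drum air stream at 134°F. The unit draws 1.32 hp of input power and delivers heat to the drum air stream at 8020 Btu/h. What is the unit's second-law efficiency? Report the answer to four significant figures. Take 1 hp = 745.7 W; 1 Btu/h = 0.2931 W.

Converting, Q̇_H = 8020 Btu/h = 3.152 hp, so COP_actual = Q̇_H/Ẇ = 3.152/1.320 = 2.388.
In absolute terms T_C = 294.26 K and T_H = 329.82 K, so ΔT = 35.56 K.
COP_Carnot = T_H/ΔT = 329.82/35.56 = 9.276.
η_II = COP_actual/COP_Carnot = 2.388/9.276 = 0.2574.

0.2574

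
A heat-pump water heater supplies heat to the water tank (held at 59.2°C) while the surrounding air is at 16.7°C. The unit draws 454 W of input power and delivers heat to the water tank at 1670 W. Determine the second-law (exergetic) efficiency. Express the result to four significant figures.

0.4704

COP_actual = Q̇_H/Ẇ = 1670/454.0 = 3.678.
In absolute terms T_C = 289.85 K and T_H = 332.35 K, so ΔT = 42.50 K.
COP_Carnot = T_H/ΔT = 332.35/42.50 = 7.820.
η_II = COP_actual/COP_Carnot = 3.678/7.820 = 0.4704.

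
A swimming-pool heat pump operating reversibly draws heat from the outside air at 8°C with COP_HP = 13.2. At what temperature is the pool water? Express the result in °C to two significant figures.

COP_HP = T_H/(T_H − T_C) rearranges to T_H = COP·T_C/(COP − 1).
With T_C = 281.15 K, T_H = 13.2 × 281.15/12.20 = 304.20 K.
Converting, 304.20 K = 31.05°C.

31 °C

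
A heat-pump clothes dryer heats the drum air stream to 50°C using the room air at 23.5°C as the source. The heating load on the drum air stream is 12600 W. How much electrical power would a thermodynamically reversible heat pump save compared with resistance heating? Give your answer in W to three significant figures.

11600 W

In absolute terms T_C = 296.65 K and T_H = 323.15 K, so ΔT = 26.50 K.
COP_Carnot = T_H/ΔT = 323.15/26.50 = 12.19.
Resistance heating needs Ẇ_res = Q̇_H = 12600 W; the reversible heat pump needs only Ẇ_hp = Q̇_H/COP = 1033 W.
Saving = 12600 − 1033 = 11570 W.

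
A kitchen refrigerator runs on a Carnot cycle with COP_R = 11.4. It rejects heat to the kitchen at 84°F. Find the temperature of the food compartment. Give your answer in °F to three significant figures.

For a Carnot refrigerator COP_R = T_C/(T_H − T_C), so T_C = COP·T_H/(1 + COP).
With T_H = 302.04 K, T_C = 11.4 × 302.04/12.40 = 277.68 K.
Converting, 277.68 K = 40.16°F.

40.2 °F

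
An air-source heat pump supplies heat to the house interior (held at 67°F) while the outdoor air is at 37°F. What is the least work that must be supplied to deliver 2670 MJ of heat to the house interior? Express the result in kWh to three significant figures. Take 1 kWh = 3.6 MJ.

42.2 kWh

In absolute terms T_C = 275.93 K and T_H = 292.59 K, so ΔT = 16.67 K.
The reversible limit is COP_HP = T_H/ΔT = 17.56, so W_min = Q_H/COP = Q_H·ΔT/T_H.
W_min = 2670 × 16.67/292.59 = 152.1 MJ = 42.25 kWh.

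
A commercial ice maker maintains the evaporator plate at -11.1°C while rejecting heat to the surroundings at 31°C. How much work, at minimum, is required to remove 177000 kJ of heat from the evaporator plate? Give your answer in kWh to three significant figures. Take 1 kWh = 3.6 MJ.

In absolute terms T_C = 262.05 K and T_H = 304.15 K, so ΔT = 42.10 K.
The reversible limit is COP_R = T_C/ΔT = 6.224, so W_min = Q_C/COP = Q_C·ΔT/T_C.
W_min = 177000 × 42.10/262.05 = 28440 kJ = 7.899 kWh.

7.90 kWh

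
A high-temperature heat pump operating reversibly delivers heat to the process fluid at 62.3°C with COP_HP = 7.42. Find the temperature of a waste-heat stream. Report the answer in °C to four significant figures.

COP_HP = T_H/(T_H − T_C) gives T_H − T_C = T_H/COP.
With T_H = 335.45 K, T_C = 335.45 × (1 − 1/7.42) = 290.24 K.
Converting, 290.24 K = 17.09°C.

17.09 °C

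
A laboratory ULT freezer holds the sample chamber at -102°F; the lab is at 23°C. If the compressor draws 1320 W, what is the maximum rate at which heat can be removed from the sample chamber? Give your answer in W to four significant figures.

In absolute terms T_C = 198.71 K and T_H = 296.15 K, so ΔT = 97.44 K.
COP_Carnot = T_C/ΔT = 198.71/97.44 = 2.039.
Q̇_max = COP_Carnot × Ẇ = 2.039 × 1320 W = 2692 W.

2692 W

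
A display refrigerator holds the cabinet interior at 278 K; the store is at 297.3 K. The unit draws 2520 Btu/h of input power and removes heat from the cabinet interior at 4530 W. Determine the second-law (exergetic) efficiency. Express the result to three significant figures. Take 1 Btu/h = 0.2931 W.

Converting, Q̇_C = 4530 W = 15460 Btu/h, so COP_actual = Q̇_C/Ẇ = 15460/2520 = 6.133.
The reservoir spacing is ΔT = 297.3 − 278 = 19.30 K.
COP_Carnot = T_C/ΔT = 278.00/19.30 = 14.40.
η_II = COP_actual/COP_Carnot = 6.133/14.40 = 0.4258.

0.426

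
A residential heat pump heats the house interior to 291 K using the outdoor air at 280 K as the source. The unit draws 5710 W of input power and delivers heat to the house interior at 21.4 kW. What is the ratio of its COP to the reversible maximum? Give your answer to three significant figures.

0.142

Converting, Q̇_H = 21.40 kW = 21400 W, so COP_actual = Q̇_H/Ẇ = 21400/5710 = 3.748.
The reservoir spacing is ΔT = 291 − 280 = 11.00 K.
COP_Carnot = T_H/ΔT = 291.00/11.00 = 26.45.
η_II = COP_actual/COP_Carnot = 3.748/26.45 = 0.1417.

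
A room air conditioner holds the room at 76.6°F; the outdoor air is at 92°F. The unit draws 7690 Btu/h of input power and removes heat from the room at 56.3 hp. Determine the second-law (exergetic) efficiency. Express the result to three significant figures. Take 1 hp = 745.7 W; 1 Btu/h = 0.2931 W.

Converting, Q̇_C = 56.30 hp = 143200 Btu/h, so COP_actual = Q̇_C/Ẇ = 143200/7690 = 18.63.
In absolute terms T_C = 297.93 K and T_H = 306.48 K, so ΔT = 8.556 K.
COP_Carnot = T_C/ΔT = 297.93/8.556 = 34.82.
η_II = COP_actual/COP_Carnot = 18.63/34.82 = 0.5349.

0.535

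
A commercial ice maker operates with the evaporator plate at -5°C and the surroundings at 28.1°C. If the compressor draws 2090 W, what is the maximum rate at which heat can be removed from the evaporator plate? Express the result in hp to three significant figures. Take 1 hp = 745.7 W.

In absolute terms T_C = 268.15 K and T_H = 301.25 K, so ΔT = 33.10 K.
COP_Carnot = T_C/ΔT = 268.15/33.10 = 8.101.
Q̇_max = COP_Carnot × Ẇ = 8.101 × 2090 W = 16930 W = 22.71 hp.

22.7 hp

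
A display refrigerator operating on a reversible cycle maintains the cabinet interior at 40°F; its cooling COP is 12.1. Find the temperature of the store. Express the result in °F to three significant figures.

81.3 °F

COP_R = T_C/(T_H − T_C) gives T_H − T_C = T_C/COP.
With T_C = 277.59 K, T_H = 277.59 × (1 + 1/12.1) = 300.54 K.
Converting, 300.54 K = 81.30°F.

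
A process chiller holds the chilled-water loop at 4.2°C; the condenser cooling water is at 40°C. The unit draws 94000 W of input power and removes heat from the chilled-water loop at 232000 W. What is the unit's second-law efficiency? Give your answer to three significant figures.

COP_actual = Q̇_C/Ẇ = 232000/94000 = 2.468.
In absolute terms T_C = 277.35 K and T_H = 313.15 K, so ΔT = 35.80 K.
COP_Carnot = T_C/ΔT = 277.35/35.80 = 7.747.
η_II = COP_actual/COP_Carnot = 2.468/7.747 = 0.3186.

0.319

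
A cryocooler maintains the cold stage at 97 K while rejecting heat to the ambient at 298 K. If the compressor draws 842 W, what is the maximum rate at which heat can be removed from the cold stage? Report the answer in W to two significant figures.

410 W

The reservoir spacing is ΔT = 298 − 97 = 201.0 K.
COP_Carnot = T_C/ΔT = 97.00/201.0 = 0.4826.
Q̇_max = COP_Carnot × Ẇ = 0.4826 × 842.0 W = 406.3 W.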